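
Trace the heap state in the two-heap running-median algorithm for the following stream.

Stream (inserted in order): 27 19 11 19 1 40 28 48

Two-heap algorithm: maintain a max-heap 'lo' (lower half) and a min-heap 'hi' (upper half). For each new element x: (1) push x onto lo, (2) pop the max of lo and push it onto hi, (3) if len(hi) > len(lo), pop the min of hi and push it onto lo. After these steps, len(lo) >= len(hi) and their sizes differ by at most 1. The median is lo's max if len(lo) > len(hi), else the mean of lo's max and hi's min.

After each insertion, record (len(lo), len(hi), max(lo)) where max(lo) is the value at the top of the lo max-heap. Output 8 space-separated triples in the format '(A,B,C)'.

Answer: (1,0,27) (1,1,19) (2,1,19) (2,2,19) (3,2,19) (3,3,19) (4,3,19) (4,4,19)

Derivation:
Step 1: insert 27 -> lo=[27] hi=[] -> (len(lo)=1, len(hi)=0, max(lo)=27)
Step 2: insert 19 -> lo=[19] hi=[27] -> (len(lo)=1, len(hi)=1, max(lo)=19)
Step 3: insert 11 -> lo=[11, 19] hi=[27] -> (len(lo)=2, len(hi)=1, max(lo)=19)
Step 4: insert 19 -> lo=[11, 19] hi=[19, 27] -> (len(lo)=2, len(hi)=2, max(lo)=19)
Step 5: insert 1 -> lo=[1, 11, 19] hi=[19, 27] -> (len(lo)=3, len(hi)=2, max(lo)=19)
Step 6: insert 40 -> lo=[1, 11, 19] hi=[19, 27, 40] -> (len(lo)=3, len(hi)=3, max(lo)=19)
Step 7: insert 28 -> lo=[1, 11, 19, 19] hi=[27, 28, 40] -> (len(lo)=4, len(hi)=3, max(lo)=19)
Step 8: insert 48 -> lo=[1, 11, 19, 19] hi=[27, 28, 40, 48] -> (len(lo)=4, len(hi)=4, max(lo)=19)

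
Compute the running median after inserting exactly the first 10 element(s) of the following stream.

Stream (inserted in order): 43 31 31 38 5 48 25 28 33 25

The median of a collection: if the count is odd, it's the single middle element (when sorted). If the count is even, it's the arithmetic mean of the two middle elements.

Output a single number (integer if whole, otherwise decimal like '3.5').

Answer: 31

Derivation:
Step 1: insert 43 -> lo=[43] (size 1, max 43) hi=[] (size 0) -> median=43
Step 2: insert 31 -> lo=[31] (size 1, max 31) hi=[43] (size 1, min 43) -> median=37
Step 3: insert 31 -> lo=[31, 31] (size 2, max 31) hi=[43] (size 1, min 43) -> median=31
Step 4: insert 38 -> lo=[31, 31] (size 2, max 31) hi=[38, 43] (size 2, min 38) -> median=34.5
Step 5: insert 5 -> lo=[5, 31, 31] (size 3, max 31) hi=[38, 43] (size 2, min 38) -> median=31
Step 6: insert 48 -> lo=[5, 31, 31] (size 3, max 31) hi=[38, 43, 48] (size 3, min 38) -> median=34.5
Step 7: insert 25 -> lo=[5, 25, 31, 31] (size 4, max 31) hi=[38, 43, 48] (size 3, min 38) -> median=31
Step 8: insert 28 -> lo=[5, 25, 28, 31] (size 4, max 31) hi=[31, 38, 43, 48] (size 4, min 31) -> median=31
Step 9: insert 33 -> lo=[5, 25, 28, 31, 31] (size 5, max 31) hi=[33, 38, 43, 48] (size 4, min 33) -> median=31
Step 10: insert 25 -> lo=[5, 25, 25, 28, 31] (size 5, max 31) hi=[31, 33, 38, 43, 48] (size 5, min 31) -> median=31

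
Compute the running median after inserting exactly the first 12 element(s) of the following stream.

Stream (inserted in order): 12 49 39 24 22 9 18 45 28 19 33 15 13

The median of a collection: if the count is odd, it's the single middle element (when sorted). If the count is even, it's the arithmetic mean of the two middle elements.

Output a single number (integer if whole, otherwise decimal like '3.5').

Answer: 23

Derivation:
Step 1: insert 12 -> lo=[12] (size 1, max 12) hi=[] (size 0) -> median=12
Step 2: insert 49 -> lo=[12] (size 1, max 12) hi=[49] (size 1, min 49) -> median=30.5
Step 3: insert 39 -> lo=[12, 39] (size 2, max 39) hi=[49] (size 1, min 49) -> median=39
Step 4: insert 24 -> lo=[12, 24] (size 2, max 24) hi=[39, 49] (size 2, min 39) -> median=31.5
Step 5: insert 22 -> lo=[12, 22, 24] (size 3, max 24) hi=[39, 49] (size 2, min 39) -> median=24
Step 6: insert 9 -> lo=[9, 12, 22] (size 3, max 22) hi=[24, 39, 49] (size 3, min 24) -> median=23
Step 7: insert 18 -> lo=[9, 12, 18, 22] (size 4, max 22) hi=[24, 39, 49] (size 3, min 24) -> median=22
Step 8: insert 45 -> lo=[9, 12, 18, 22] (size 4, max 22) hi=[24, 39, 45, 49] (size 4, min 24) -> median=23
Step 9: insert 28 -> lo=[9, 12, 18, 22, 24] (size 5, max 24) hi=[28, 39, 45, 49] (size 4, min 28) -> median=24
Step 10: insert 19 -> lo=[9, 12, 18, 19, 22] (size 5, max 22) hi=[24, 28, 39, 45, 49] (size 5, min 24) -> median=23
Step 11: insert 33 -> lo=[9, 12, 18, 19, 22, 24] (size 6, max 24) hi=[28, 33, 39, 45, 49] (size 5, min 28) -> median=24
Step 12: insert 15 -> lo=[9, 12, 15, 18, 19, 22] (size 6, max 22) hi=[24, 28, 33, 39, 45, 49] (size 6, min 24) -> median=23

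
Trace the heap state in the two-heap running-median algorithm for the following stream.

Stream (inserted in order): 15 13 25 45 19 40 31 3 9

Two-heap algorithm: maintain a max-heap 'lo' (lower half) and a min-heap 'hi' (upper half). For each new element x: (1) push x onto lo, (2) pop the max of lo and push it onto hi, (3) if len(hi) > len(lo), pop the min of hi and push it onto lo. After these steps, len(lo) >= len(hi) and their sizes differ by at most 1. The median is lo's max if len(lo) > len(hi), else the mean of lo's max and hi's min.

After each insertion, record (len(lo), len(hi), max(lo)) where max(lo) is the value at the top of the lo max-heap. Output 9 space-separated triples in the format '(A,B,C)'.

Step 1: insert 15 -> lo=[15] hi=[] -> (len(lo)=1, len(hi)=0, max(lo)=15)
Step 2: insert 13 -> lo=[13] hi=[15] -> (len(lo)=1, len(hi)=1, max(lo)=13)
Step 3: insert 25 -> lo=[13, 15] hi=[25] -> (len(lo)=2, len(hi)=1, max(lo)=15)
Step 4: insert 45 -> lo=[13, 15] hi=[25, 45] -> (len(lo)=2, len(hi)=2, max(lo)=15)
Step 5: insert 19 -> lo=[13, 15, 19] hi=[25, 45] -> (len(lo)=3, len(hi)=2, max(lo)=19)
Step 6: insert 40 -> lo=[13, 15, 19] hi=[25, 40, 45] -> (len(lo)=3, len(hi)=3, max(lo)=19)
Step 7: insert 31 -> lo=[13, 15, 19, 25] hi=[31, 40, 45] -> (len(lo)=4, len(hi)=3, max(lo)=25)
Step 8: insert 3 -> lo=[3, 13, 15, 19] hi=[25, 31, 40, 45] -> (len(lo)=4, len(hi)=4, max(lo)=19)
Step 9: insert 9 -> lo=[3, 9, 13, 15, 19] hi=[25, 31, 40, 45] -> (len(lo)=5, len(hi)=4, max(lo)=19)

Answer: (1,0,15) (1,1,13) (2,1,15) (2,2,15) (3,2,19) (3,3,19) (4,3,25) (4,4,19) (5,4,19)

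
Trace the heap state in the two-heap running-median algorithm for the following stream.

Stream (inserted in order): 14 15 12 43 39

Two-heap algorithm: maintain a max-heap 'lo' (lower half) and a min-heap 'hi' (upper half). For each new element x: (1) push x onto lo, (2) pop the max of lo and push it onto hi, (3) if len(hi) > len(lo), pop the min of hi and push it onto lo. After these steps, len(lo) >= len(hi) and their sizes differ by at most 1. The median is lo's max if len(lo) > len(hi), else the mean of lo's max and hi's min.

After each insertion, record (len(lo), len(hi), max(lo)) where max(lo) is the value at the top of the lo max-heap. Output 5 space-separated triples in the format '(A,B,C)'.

Answer: (1,0,14) (1,1,14) (2,1,14) (2,2,14) (3,2,15)

Derivation:
Step 1: insert 14 -> lo=[14] hi=[] -> (len(lo)=1, len(hi)=0, max(lo)=14)
Step 2: insert 15 -> lo=[14] hi=[15] -> (len(lo)=1, len(hi)=1, max(lo)=14)
Step 3: insert 12 -> lo=[12, 14] hi=[15] -> (len(lo)=2, len(hi)=1, max(lo)=14)
Step 4: insert 43 -> lo=[12, 14] hi=[15, 43] -> (len(lo)=2, len(hi)=2, max(lo)=14)
Step 5: insert 39 -> lo=[12, 14, 15] hi=[39, 43] -> (len(lo)=3, len(hi)=2, max(lo)=15)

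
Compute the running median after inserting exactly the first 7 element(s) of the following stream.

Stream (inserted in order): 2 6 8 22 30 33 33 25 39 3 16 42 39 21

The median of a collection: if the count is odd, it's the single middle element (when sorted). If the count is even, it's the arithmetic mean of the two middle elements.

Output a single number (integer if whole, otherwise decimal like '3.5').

Step 1: insert 2 -> lo=[2] (size 1, max 2) hi=[] (size 0) -> median=2
Step 2: insert 6 -> lo=[2] (size 1, max 2) hi=[6] (size 1, min 6) -> median=4
Step 3: insert 8 -> lo=[2, 6] (size 2, max 6) hi=[8] (size 1, min 8) -> median=6
Step 4: insert 22 -> lo=[2, 6] (size 2, max 6) hi=[8, 22] (size 2, min 8) -> median=7
Step 5: insert 30 -> lo=[2, 6, 8] (size 3, max 8) hi=[22, 30] (size 2, min 22) -> median=8
Step 6: insert 33 -> lo=[2, 6, 8] (size 3, max 8) hi=[22, 30, 33] (size 3, min 22) -> median=15
Step 7: insert 33 -> lo=[2, 6, 8, 22] (size 4, max 22) hi=[30, 33, 33] (size 3, min 30) -> median=22

Answer: 22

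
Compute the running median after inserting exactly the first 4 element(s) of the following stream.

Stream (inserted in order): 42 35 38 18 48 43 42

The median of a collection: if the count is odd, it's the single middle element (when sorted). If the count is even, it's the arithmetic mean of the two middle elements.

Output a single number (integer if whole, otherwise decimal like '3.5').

Step 1: insert 42 -> lo=[42] (size 1, max 42) hi=[] (size 0) -> median=42
Step 2: insert 35 -> lo=[35] (size 1, max 35) hi=[42] (size 1, min 42) -> median=38.5
Step 3: insert 38 -> lo=[35, 38] (size 2, max 38) hi=[42] (size 1, min 42) -> median=38
Step 4: insert 18 -> lo=[18, 35] (size 2, max 35) hi=[38, 42] (size 2, min 38) -> median=36.5

Answer: 36.5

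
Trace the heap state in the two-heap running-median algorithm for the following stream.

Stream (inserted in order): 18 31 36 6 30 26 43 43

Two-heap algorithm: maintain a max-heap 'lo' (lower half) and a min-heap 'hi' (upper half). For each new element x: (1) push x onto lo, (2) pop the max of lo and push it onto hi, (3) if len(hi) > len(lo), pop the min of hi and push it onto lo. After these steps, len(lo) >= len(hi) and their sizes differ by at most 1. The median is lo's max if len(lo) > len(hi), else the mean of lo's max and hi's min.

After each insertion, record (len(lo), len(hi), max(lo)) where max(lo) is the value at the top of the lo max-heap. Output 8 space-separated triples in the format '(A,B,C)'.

Step 1: insert 18 -> lo=[18] hi=[] -> (len(lo)=1, len(hi)=0, max(lo)=18)
Step 2: insert 31 -> lo=[18] hi=[31] -> (len(lo)=1, len(hi)=1, max(lo)=18)
Step 3: insert 36 -> lo=[18, 31] hi=[36] -> (len(lo)=2, len(hi)=1, max(lo)=31)
Step 4: insert 6 -> lo=[6, 18] hi=[31, 36] -> (len(lo)=2, len(hi)=2, max(lo)=18)
Step 5: insert 30 -> lo=[6, 18, 30] hi=[31, 36] -> (len(lo)=3, len(hi)=2, max(lo)=30)
Step 6: insert 26 -> lo=[6, 18, 26] hi=[30, 31, 36] -> (len(lo)=3, len(hi)=3, max(lo)=26)
Step 7: insert 43 -> lo=[6, 18, 26, 30] hi=[31, 36, 43] -> (len(lo)=4, len(hi)=3, max(lo)=30)
Step 8: insert 43 -> lo=[6, 18, 26, 30] hi=[31, 36, 43, 43] -> (len(lo)=4, len(hi)=4, max(lo)=30)

Answer: (1,0,18) (1,1,18) (2,1,31) (2,2,18) (3,2,30) (3,3,26) (4,3,30) (4,4,30)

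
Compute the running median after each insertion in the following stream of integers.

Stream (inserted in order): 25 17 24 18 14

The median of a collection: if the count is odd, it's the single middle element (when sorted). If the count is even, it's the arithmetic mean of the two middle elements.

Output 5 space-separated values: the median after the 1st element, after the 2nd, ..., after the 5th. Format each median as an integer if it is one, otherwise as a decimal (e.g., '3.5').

Answer: 25 21 24 21 18

Derivation:
Step 1: insert 25 -> lo=[25] (size 1, max 25) hi=[] (size 0) -> median=25
Step 2: insert 17 -> lo=[17] (size 1, max 17) hi=[25] (size 1, min 25) -> median=21
Step 3: insert 24 -> lo=[17, 24] (size 2, max 24) hi=[25] (size 1, min 25) -> median=24
Step 4: insert 18 -> lo=[17, 18] (size 2, max 18) hi=[24, 25] (size 2, min 24) -> median=21
Step 5: insert 14 -> lo=[14, 17, 18] (size 3, max 18) hi=[24, 25] (size 2, min 24) -> median=18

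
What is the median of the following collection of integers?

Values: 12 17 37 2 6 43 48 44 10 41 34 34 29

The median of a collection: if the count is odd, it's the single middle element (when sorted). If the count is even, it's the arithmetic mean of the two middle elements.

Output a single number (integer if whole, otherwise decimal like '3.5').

Step 1: insert 12 -> lo=[12] (size 1, max 12) hi=[] (size 0) -> median=12
Step 2: insert 17 -> lo=[12] (size 1, max 12) hi=[17] (size 1, min 17) -> median=14.5
Step 3: insert 37 -> lo=[12, 17] (size 2, max 17) hi=[37] (size 1, min 37) -> median=17
Step 4: insert 2 -> lo=[2, 12] (size 2, max 12) hi=[17, 37] (size 2, min 17) -> median=14.5
Step 5: insert 6 -> lo=[2, 6, 12] (size 3, max 12) hi=[17, 37] (size 2, min 17) -> median=12
Step 6: insert 43 -> lo=[2, 6, 12] (size 3, max 12) hi=[17, 37, 43] (size 3, min 17) -> median=14.5
Step 7: insert 48 -> lo=[2, 6, 12, 17] (size 4, max 17) hi=[37, 43, 48] (size 3, min 37) -> median=17
Step 8: insert 44 -> lo=[2, 6, 12, 17] (size 4, max 17) hi=[37, 43, 44, 48] (size 4, min 37) -> median=27
Step 9: insert 10 -> lo=[2, 6, 10, 12, 17] (size 5, max 17) hi=[37, 43, 44, 48] (size 4, min 37) -> median=17
Step 10: insert 41 -> lo=[2, 6, 10, 12, 17] (size 5, max 17) hi=[37, 41, 43, 44, 48] (size 5, min 37) -> median=27
Step 11: insert 34 -> lo=[2, 6, 10, 12, 17, 34] (size 6, max 34) hi=[37, 41, 43, 44, 48] (size 5, min 37) -> median=34
Step 12: insert 34 -> lo=[2, 6, 10, 12, 17, 34] (size 6, max 34) hi=[34, 37, 41, 43, 44, 48] (size 6, min 34) -> median=34
Step 13: insert 29 -> lo=[2, 6, 10, 12, 17, 29, 34] (size 7, max 34) hi=[34, 37, 41, 43, 44, 48] (size 6, min 34) -> median=34

Answer: 34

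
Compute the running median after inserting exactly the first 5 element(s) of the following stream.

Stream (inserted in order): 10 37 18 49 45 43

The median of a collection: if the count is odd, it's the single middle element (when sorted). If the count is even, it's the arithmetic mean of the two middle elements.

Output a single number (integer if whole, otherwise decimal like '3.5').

Step 1: insert 10 -> lo=[10] (size 1, max 10) hi=[] (size 0) -> median=10
Step 2: insert 37 -> lo=[10] (size 1, max 10) hi=[37] (size 1, min 37) -> median=23.5
Step 3: insert 18 -> lo=[10, 18] (size 2, max 18) hi=[37] (size 1, min 37) -> median=18
Step 4: insert 49 -> lo=[10, 18] (size 2, max 18) hi=[37, 49] (size 2, min 37) -> median=27.5
Step 5: insert 45 -> lo=[10, 18, 37] (size 3, max 37) hi=[45, 49] (size 2, min 45) -> median=37

Answer: 37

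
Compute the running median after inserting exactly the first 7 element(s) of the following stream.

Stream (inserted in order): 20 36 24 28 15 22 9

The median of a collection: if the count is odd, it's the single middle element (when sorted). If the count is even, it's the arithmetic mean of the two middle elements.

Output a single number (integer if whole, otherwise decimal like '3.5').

Step 1: insert 20 -> lo=[20] (size 1, max 20) hi=[] (size 0) -> median=20
Step 2: insert 36 -> lo=[20] (size 1, max 20) hi=[36] (size 1, min 36) -> median=28
Step 3: insert 24 -> lo=[20, 24] (size 2, max 24) hi=[36] (size 1, min 36) -> median=24
Step 4: insert 28 -> lo=[20, 24] (size 2, max 24) hi=[28, 36] (size 2, min 28) -> median=26
Step 5: insert 15 -> lo=[15, 20, 24] (size 3, max 24) hi=[28, 36] (size 2, min 28) -> median=24
Step 6: insert 22 -> lo=[15, 20, 22] (size 3, max 22) hi=[24, 28, 36] (size 3, min 24) -> median=23
Step 7: insert 9 -> lo=[9, 15, 20, 22] (size 4, max 22) hi=[24, 28, 36] (size 3, min 24) -> median=22

Answer: 22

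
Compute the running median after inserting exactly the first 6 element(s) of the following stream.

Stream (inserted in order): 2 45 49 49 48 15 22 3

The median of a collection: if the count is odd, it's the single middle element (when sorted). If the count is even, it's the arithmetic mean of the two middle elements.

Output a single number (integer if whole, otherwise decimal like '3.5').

Step 1: insert 2 -> lo=[2] (size 1, max 2) hi=[] (size 0) -> median=2
Step 2: insert 45 -> lo=[2] (size 1, max 2) hi=[45] (size 1, min 45) -> median=23.5
Step 3: insert 49 -> lo=[2, 45] (size 2, max 45) hi=[49] (size 1, min 49) -> median=45
Step 4: insert 49 -> lo=[2, 45] (size 2, max 45) hi=[49, 49] (size 2, min 49) -> median=47
Step 5: insert 48 -> lo=[2, 45, 48] (size 3, max 48) hi=[49, 49] (size 2, min 49) -> median=48
Step 6: insert 15 -> lo=[2, 15, 45] (size 3, max 45) hi=[48, 49, 49] (size 3, min 48) -> median=46.5

Answer: 46.5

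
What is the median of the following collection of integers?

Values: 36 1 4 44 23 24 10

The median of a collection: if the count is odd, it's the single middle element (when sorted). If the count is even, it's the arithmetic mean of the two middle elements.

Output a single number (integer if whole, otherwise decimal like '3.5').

Step 1: insert 36 -> lo=[36] (size 1, max 36) hi=[] (size 0) -> median=36
Step 2: insert 1 -> lo=[1] (size 1, max 1) hi=[36] (size 1, min 36) -> median=18.5
Step 3: insert 4 -> lo=[1, 4] (size 2, max 4) hi=[36] (size 1, min 36) -> median=4
Step 4: insert 44 -> lo=[1, 4] (size 2, max 4) hi=[36, 44] (size 2, min 36) -> median=20
Step 5: insert 23 -> lo=[1, 4, 23] (size 3, max 23) hi=[36, 44] (size 2, min 36) -> median=23
Step 6: insert 24 -> lo=[1, 4, 23] (size 3, max 23) hi=[24, 36, 44] (size 3, min 24) -> median=23.5
Step 7: insert 10 -> lo=[1, 4, 10, 23] (size 4, max 23) hi=[24, 36, 44] (size 3, min 24) -> median=23

Answer: 23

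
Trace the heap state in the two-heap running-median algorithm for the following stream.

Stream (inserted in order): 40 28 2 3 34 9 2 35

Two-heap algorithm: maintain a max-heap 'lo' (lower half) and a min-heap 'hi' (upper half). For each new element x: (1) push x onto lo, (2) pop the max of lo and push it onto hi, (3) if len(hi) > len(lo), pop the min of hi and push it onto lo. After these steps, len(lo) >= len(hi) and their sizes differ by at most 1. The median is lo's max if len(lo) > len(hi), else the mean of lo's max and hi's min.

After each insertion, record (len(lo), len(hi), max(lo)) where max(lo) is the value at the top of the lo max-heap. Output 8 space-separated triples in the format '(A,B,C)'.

Answer: (1,0,40) (1,1,28) (2,1,28) (2,2,3) (3,2,28) (3,3,9) (4,3,9) (4,4,9)

Derivation:
Step 1: insert 40 -> lo=[40] hi=[] -> (len(lo)=1, len(hi)=0, max(lo)=40)
Step 2: insert 28 -> lo=[28] hi=[40] -> (len(lo)=1, len(hi)=1, max(lo)=28)
Step 3: insert 2 -> lo=[2, 28] hi=[40] -> (len(lo)=2, len(hi)=1, max(lo)=28)
Step 4: insert 3 -> lo=[2, 3] hi=[28, 40] -> (len(lo)=2, len(hi)=2, max(lo)=3)
Step 5: insert 34 -> lo=[2, 3, 28] hi=[34, 40] -> (len(lo)=3, len(hi)=2, max(lo)=28)
Step 6: insert 9 -> lo=[2, 3, 9] hi=[28, 34, 40] -> (len(lo)=3, len(hi)=3, max(lo)=9)
Step 7: insert 2 -> lo=[2, 2, 3, 9] hi=[28, 34, 40] -> (len(lo)=4, len(hi)=3, max(lo)=9)
Step 8: insert 35 -> lo=[2, 2, 3, 9] hi=[28, 34, 35, 40] -> (len(lo)=4, len(hi)=4, max(lo)=9)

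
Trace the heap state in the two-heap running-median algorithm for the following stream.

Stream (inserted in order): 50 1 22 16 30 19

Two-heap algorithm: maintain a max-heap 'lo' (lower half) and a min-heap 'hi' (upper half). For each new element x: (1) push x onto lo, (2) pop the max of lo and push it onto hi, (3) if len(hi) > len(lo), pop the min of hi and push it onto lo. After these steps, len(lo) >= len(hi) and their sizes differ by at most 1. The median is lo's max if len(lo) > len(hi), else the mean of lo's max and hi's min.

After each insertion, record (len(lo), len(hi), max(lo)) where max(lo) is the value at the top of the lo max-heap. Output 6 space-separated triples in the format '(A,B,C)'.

Answer: (1,0,50) (1,1,1) (2,1,22) (2,2,16) (3,2,22) (3,3,19)

Derivation:
Step 1: insert 50 -> lo=[50] hi=[] -> (len(lo)=1, len(hi)=0, max(lo)=50)
Step 2: insert 1 -> lo=[1] hi=[50] -> (len(lo)=1, len(hi)=1, max(lo)=1)
Step 3: insert 22 -> lo=[1, 22] hi=[50] -> (len(lo)=2, len(hi)=1, max(lo)=22)
Step 4: insert 16 -> lo=[1, 16] hi=[22, 50] -> (len(lo)=2, len(hi)=2, max(lo)=16)
Step 5: insert 30 -> lo=[1, 16, 22] hi=[30, 50] -> (len(lo)=3, len(hi)=2, max(lo)=22)
Step 6: insert 19 -> lo=[1, 16, 19] hi=[22, 30, 50] -> (len(lo)=3, len(hi)=3, max(lo)=19)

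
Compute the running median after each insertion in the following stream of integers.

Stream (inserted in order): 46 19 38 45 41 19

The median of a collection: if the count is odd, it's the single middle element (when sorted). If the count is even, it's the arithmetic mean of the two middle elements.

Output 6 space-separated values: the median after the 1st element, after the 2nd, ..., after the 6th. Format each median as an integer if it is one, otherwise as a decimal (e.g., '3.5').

Answer: 46 32.5 38 41.5 41 39.5

Derivation:
Step 1: insert 46 -> lo=[46] (size 1, max 46) hi=[] (size 0) -> median=46
Step 2: insert 19 -> lo=[19] (size 1, max 19) hi=[46] (size 1, min 46) -> median=32.5
Step 3: insert 38 -> lo=[19, 38] (size 2, max 38) hi=[46] (size 1, min 46) -> median=38
Step 4: insert 45 -> lo=[19, 38] (size 2, max 38) hi=[45, 46] (size 2, min 45) -> median=41.5
Step 5: insert 41 -> lo=[19, 38, 41] (size 3, max 41) hi=[45, 46] (size 2, min 45) -> median=41
Step 6: insert 19 -> lo=[19, 19, 38] (size 3, max 38) hi=[41, 45, 46] (size 3, min 41) -> median=39.5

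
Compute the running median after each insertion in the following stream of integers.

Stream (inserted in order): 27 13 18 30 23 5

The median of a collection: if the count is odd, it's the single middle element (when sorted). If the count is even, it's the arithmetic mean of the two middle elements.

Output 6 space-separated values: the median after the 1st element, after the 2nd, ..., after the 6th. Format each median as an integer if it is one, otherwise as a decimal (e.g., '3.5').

Answer: 27 20 18 22.5 23 20.5

Derivation:
Step 1: insert 27 -> lo=[27] (size 1, max 27) hi=[] (size 0) -> median=27
Step 2: insert 13 -> lo=[13] (size 1, max 13) hi=[27] (size 1, min 27) -> median=20
Step 3: insert 18 -> lo=[13, 18] (size 2, max 18) hi=[27] (size 1, min 27) -> median=18
Step 4: insert 30 -> lo=[13, 18] (size 2, max 18) hi=[27, 30] (size 2, min 27) -> median=22.5
Step 5: insert 23 -> lo=[13, 18, 23] (size 3, max 23) hi=[27, 30] (size 2, min 27) -> median=23
Step 6: insert 5 -> lo=[5, 13, 18] (size 3, max 18) hi=[23, 27, 30] (size 3, min 23) -> median=20.5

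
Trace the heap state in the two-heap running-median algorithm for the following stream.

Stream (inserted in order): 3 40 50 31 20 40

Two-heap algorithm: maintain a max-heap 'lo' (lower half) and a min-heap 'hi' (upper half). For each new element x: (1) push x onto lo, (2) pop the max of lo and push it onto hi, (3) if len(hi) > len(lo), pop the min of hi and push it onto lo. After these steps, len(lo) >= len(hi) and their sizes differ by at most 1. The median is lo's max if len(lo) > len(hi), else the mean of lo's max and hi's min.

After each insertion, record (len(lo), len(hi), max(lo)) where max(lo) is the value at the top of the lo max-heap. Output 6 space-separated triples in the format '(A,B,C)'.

Answer: (1,0,3) (1,1,3) (2,1,40) (2,2,31) (3,2,31) (3,3,31)

Derivation:
Step 1: insert 3 -> lo=[3] hi=[] -> (len(lo)=1, len(hi)=0, max(lo)=3)
Step 2: insert 40 -> lo=[3] hi=[40] -> (len(lo)=1, len(hi)=1, max(lo)=3)
Step 3: insert 50 -> lo=[3, 40] hi=[50] -> (len(lo)=2, len(hi)=1, max(lo)=40)
Step 4: insert 31 -> lo=[3, 31] hi=[40, 50] -> (len(lo)=2, len(hi)=2, max(lo)=31)
Step 5: insert 20 -> lo=[3, 20, 31] hi=[40, 50] -> (len(lo)=3, len(hi)=2, max(lo)=31)
Step 6: insert 40 -> lo=[3, 20, 31] hi=[40, 40, 50] -> (len(lo)=3, len(hi)=3, max(lo)=31)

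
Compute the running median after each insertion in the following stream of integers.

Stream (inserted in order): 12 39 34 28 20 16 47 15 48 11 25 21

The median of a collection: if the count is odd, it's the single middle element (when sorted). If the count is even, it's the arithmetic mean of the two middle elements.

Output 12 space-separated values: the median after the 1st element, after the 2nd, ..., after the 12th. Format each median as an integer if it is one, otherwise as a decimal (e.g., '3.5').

Answer: 12 25.5 34 31 28 24 28 24 28 24 25 23

Derivation:
Step 1: insert 12 -> lo=[12] (size 1, max 12) hi=[] (size 0) -> median=12
Step 2: insert 39 -> lo=[12] (size 1, max 12) hi=[39] (size 1, min 39) -> median=25.5
Step 3: insert 34 -> lo=[12, 34] (size 2, max 34) hi=[39] (size 1, min 39) -> median=34
Step 4: insert 28 -> lo=[12, 28] (size 2, max 28) hi=[34, 39] (size 2, min 34) -> median=31
Step 5: insert 20 -> lo=[12, 20, 28] (size 3, max 28) hi=[34, 39] (size 2, min 34) -> median=28
Step 6: insert 16 -> lo=[12, 16, 20] (size 3, max 20) hi=[28, 34, 39] (size 3, min 28) -> median=24
Step 7: insert 47 -> lo=[12, 16, 20, 28] (size 4, max 28) hi=[34, 39, 47] (size 3, min 34) -> median=28
Step 8: insert 15 -> lo=[12, 15, 16, 20] (size 4, max 20) hi=[28, 34, 39, 47] (size 4, min 28) -> median=24
Step 9: insert 48 -> lo=[12, 15, 16, 20, 28] (size 5, max 28) hi=[34, 39, 47, 48] (size 4, min 34) -> median=28
Step 10: insert 11 -> lo=[11, 12, 15, 16, 20] (size 5, max 20) hi=[28, 34, 39, 47, 48] (size 5, min 28) -> median=24
Step 11: insert 25 -> lo=[11, 12, 15, 16, 20, 25] (size 6, max 25) hi=[28, 34, 39, 47, 48] (size 5, min 28) -> median=25
Step 12: insert 21 -> lo=[11, 12, 15, 16, 20, 21] (size 6, max 21) hi=[25, 28, 34, 39, 47, 48] (size 6, min 25) -> median=23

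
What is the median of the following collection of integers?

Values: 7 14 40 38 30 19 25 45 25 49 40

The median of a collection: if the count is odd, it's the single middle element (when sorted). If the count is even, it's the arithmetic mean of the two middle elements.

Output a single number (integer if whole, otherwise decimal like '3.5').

Answer: 30

Derivation:
Step 1: insert 7 -> lo=[7] (size 1, max 7) hi=[] (size 0) -> median=7
Step 2: insert 14 -> lo=[7] (size 1, max 7) hi=[14] (size 1, min 14) -> median=10.5
Step 3: insert 40 -> lo=[7, 14] (size 2, max 14) hi=[40] (size 1, min 40) -> median=14
Step 4: insert 38 -> lo=[7, 14] (size 2, max 14) hi=[38, 40] (size 2, min 38) -> median=26
Step 5: insert 30 -> lo=[7, 14, 30] (size 3, max 30) hi=[38, 40] (size 2, min 38) -> median=30
Step 6: insert 19 -> lo=[7, 14, 19] (size 3, max 19) hi=[30, 38, 40] (size 3, min 30) -> median=24.5
Step 7: insert 25 -> lo=[7, 14, 19, 25] (size 4, max 25) hi=[30, 38, 40] (size 3, min 30) -> median=25
Step 8: insert 45 -> lo=[7, 14, 19, 25] (size 4, max 25) hi=[30, 38, 40, 45] (size 4, min 30) -> median=27.5
Step 9: insert 25 -> lo=[7, 14, 19, 25, 25] (size 5, max 25) hi=[30, 38, 40, 45] (size 4, min 30) -> median=25
Step 10: insert 49 -> lo=[7, 14, 19, 25, 25] (size 5, max 25) hi=[30, 38, 40, 45, 49] (size 5, min 30) -> median=27.5
Step 11: insert 40 -> lo=[7, 14, 19, 25, 25, 30] (size 6, max 30) hi=[38, 40, 40, 45, 49] (size 5, min 38) -> median=30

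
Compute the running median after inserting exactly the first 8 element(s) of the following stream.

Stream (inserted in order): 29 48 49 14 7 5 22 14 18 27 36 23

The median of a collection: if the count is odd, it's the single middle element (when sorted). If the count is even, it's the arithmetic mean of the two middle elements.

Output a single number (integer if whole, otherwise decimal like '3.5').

Step 1: insert 29 -> lo=[29] (size 1, max 29) hi=[] (size 0) -> median=29
Step 2: insert 48 -> lo=[29] (size 1, max 29) hi=[48] (size 1, min 48) -> median=38.5
Step 3: insert 49 -> lo=[29, 48] (size 2, max 48) hi=[49] (size 1, min 49) -> median=48
Step 4: insert 14 -> lo=[14, 29] (size 2, max 29) hi=[48, 49] (size 2, min 48) -> median=38.5
Step 5: insert 7 -> lo=[7, 14, 29] (size 3, max 29) hi=[48, 49] (size 2, min 48) -> median=29
Step 6: insert 5 -> lo=[5, 7, 14] (size 3, max 14) hi=[29, 48, 49] (size 3, min 29) -> median=21.5
Step 7: insert 22 -> lo=[5, 7, 14, 22] (size 4, max 22) hi=[29, 48, 49] (size 3, min 29) -> median=22
Step 8: insert 14 -> lo=[5, 7, 14, 14] (size 4, max 14) hi=[22, 29, 48, 49] (size 4, min 22) -> median=18

Answer: 18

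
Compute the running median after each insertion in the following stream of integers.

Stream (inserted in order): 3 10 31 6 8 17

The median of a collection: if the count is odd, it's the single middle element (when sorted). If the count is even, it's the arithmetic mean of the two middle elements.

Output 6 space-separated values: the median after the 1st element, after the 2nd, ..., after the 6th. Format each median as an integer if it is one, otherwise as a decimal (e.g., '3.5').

Answer: 3 6.5 10 8 8 9

Derivation:
Step 1: insert 3 -> lo=[3] (size 1, max 3) hi=[] (size 0) -> median=3
Step 2: insert 10 -> lo=[3] (size 1, max 3) hi=[10] (size 1, min 10) -> median=6.5
Step 3: insert 31 -> lo=[3, 10] (size 2, max 10) hi=[31] (size 1, min 31) -> median=10
Step 4: insert 6 -> lo=[3, 6] (size 2, max 6) hi=[10, 31] (size 2, min 10) -> median=8
Step 5: insert 8 -> lo=[3, 6, 8] (size 3, max 8) hi=[10, 31] (size 2, min 10) -> median=8
Step 6: insert 17 -> lo=[3, 6, 8] (size 3, max 8) hi=[10, 17, 31] (size 3, min 10) -> median=9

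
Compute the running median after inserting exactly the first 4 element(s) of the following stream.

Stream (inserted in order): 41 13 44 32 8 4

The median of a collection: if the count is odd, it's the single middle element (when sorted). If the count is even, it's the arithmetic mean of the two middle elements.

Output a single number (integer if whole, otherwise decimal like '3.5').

Answer: 36.5

Derivation:
Step 1: insert 41 -> lo=[41] (size 1, max 41) hi=[] (size 0) -> median=41
Step 2: insert 13 -> lo=[13] (size 1, max 13) hi=[41] (size 1, min 41) -> median=27
Step 3: insert 44 -> lo=[13, 41] (size 2, max 41) hi=[44] (size 1, min 44) -> median=41
Step 4: insert 32 -> lo=[13, 32] (size 2, max 32) hi=[41, 44] (size 2, min 41) -> median=36.5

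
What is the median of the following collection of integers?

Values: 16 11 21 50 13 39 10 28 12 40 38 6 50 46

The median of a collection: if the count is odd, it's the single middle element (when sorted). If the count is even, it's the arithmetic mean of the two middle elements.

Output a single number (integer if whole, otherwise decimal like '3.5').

Step 1: insert 16 -> lo=[16] (size 1, max 16) hi=[] (size 0) -> median=16
Step 2: insert 11 -> lo=[11] (size 1, max 11) hi=[16] (size 1, min 16) -> median=13.5
Step 3: insert 21 -> lo=[11, 16] (size 2, max 16) hi=[21] (size 1, min 21) -> median=16
Step 4: insert 50 -> lo=[11, 16] (size 2, max 16) hi=[21, 50] (size 2, min 21) -> median=18.5
Step 5: insert 13 -> lo=[11, 13, 16] (size 3, max 16) hi=[21, 50] (size 2, min 21) -> median=16
Step 6: insert 39 -> lo=[11, 13, 16] (size 3, max 16) hi=[21, 39, 50] (size 3, min 21) -> median=18.5
Step 7: insert 10 -> lo=[10, 11, 13, 16] (size 4, max 16) hi=[21, 39, 50] (size 3, min 21) -> median=16
Step 8: insert 28 -> lo=[10, 11, 13, 16] (size 4, max 16) hi=[21, 28, 39, 50] (size 4, min 21) -> median=18.5
Step 9: insert 12 -> lo=[10, 11, 12, 13, 16] (size 5, max 16) hi=[21, 28, 39, 50] (size 4, min 21) -> median=16
Step 10: insert 40 -> lo=[10, 11, 12, 13, 16] (size 5, max 16) hi=[21, 28, 39, 40, 50] (size 5, min 21) -> median=18.5
Step 11: insert 38 -> lo=[10, 11, 12, 13, 16, 21] (size 6, max 21) hi=[28, 38, 39, 40, 50] (size 5, min 28) -> median=21
Step 12: insert 6 -> lo=[6, 10, 11, 12, 13, 16] (size 6, max 16) hi=[21, 28, 38, 39, 40, 50] (size 6, min 21) -> median=18.5
Step 13: insert 50 -> lo=[6, 10, 11, 12, 13, 16, 21] (size 7, max 21) hi=[28, 38, 39, 40, 50, 50] (size 6, min 28) -> median=21
Step 14: insert 46 -> lo=[6, 10, 11, 12, 13, 16, 21] (size 7, max 21) hi=[28, 38, 39, 40, 46, 50, 50] (size 7, min 28) -> median=24.5

Answer: 24.5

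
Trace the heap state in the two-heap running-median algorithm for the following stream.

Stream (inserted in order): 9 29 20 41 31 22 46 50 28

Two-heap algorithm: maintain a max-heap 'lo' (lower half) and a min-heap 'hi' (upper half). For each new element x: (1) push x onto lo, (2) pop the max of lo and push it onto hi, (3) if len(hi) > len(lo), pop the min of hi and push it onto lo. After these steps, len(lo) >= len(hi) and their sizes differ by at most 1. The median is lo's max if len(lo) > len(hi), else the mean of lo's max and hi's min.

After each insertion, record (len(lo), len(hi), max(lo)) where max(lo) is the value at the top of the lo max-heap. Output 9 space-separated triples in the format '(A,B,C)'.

Answer: (1,0,9) (1,1,9) (2,1,20) (2,2,20) (3,2,29) (3,3,22) (4,3,29) (4,4,29) (5,4,29)

Derivation:
Step 1: insert 9 -> lo=[9] hi=[] -> (len(lo)=1, len(hi)=0, max(lo)=9)
Step 2: insert 29 -> lo=[9] hi=[29] -> (len(lo)=1, len(hi)=1, max(lo)=9)
Step 3: insert 20 -> lo=[9, 20] hi=[29] -> (len(lo)=2, len(hi)=1, max(lo)=20)
Step 4: insert 41 -> lo=[9, 20] hi=[29, 41] -> (len(lo)=2, len(hi)=2, max(lo)=20)
Step 5: insert 31 -> lo=[9, 20, 29] hi=[31, 41] -> (len(lo)=3, len(hi)=2, max(lo)=29)
Step 6: insert 22 -> lo=[9, 20, 22] hi=[29, 31, 41] -> (len(lo)=3, len(hi)=3, max(lo)=22)
Step 7: insert 46 -> lo=[9, 20, 22, 29] hi=[31, 41, 46] -> (len(lo)=4, len(hi)=3, max(lo)=29)
Step 8: insert 50 -> lo=[9, 20, 22, 29] hi=[31, 41, 46, 50] -> (len(lo)=4, len(hi)=4, max(lo)=29)
Step 9: insert 28 -> lo=[9, 20, 22, 28, 29] hi=[31, 41, 46, 50] -> (len(lo)=5, len(hi)=4, max(lo)=29)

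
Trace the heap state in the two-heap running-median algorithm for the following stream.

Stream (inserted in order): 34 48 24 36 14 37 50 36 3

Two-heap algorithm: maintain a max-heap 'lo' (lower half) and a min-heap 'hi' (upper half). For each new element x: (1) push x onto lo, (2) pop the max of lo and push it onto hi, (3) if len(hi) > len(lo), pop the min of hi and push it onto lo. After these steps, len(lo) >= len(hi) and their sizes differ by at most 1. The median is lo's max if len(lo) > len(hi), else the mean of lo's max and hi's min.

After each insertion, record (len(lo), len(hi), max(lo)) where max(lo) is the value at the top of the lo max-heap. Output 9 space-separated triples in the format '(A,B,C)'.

Step 1: insert 34 -> lo=[34] hi=[] -> (len(lo)=1, len(hi)=0, max(lo)=34)
Step 2: insert 48 -> lo=[34] hi=[48] -> (len(lo)=1, len(hi)=1, max(lo)=34)
Step 3: insert 24 -> lo=[24, 34] hi=[48] -> (len(lo)=2, len(hi)=1, max(lo)=34)
Step 4: insert 36 -> lo=[24, 34] hi=[36, 48] -> (len(lo)=2, len(hi)=2, max(lo)=34)
Step 5: insert 14 -> lo=[14, 24, 34] hi=[36, 48] -> (len(lo)=3, len(hi)=2, max(lo)=34)
Step 6: insert 37 -> lo=[14, 24, 34] hi=[36, 37, 48] -> (len(lo)=3, len(hi)=3, max(lo)=34)
Step 7: insert 50 -> lo=[14, 24, 34, 36] hi=[37, 48, 50] -> (len(lo)=4, len(hi)=3, max(lo)=36)
Step 8: insert 36 -> lo=[14, 24, 34, 36] hi=[36, 37, 48, 50] -> (len(lo)=4, len(hi)=4, max(lo)=36)
Step 9: insert 3 -> lo=[3, 14, 24, 34, 36] hi=[36, 37, 48, 50] -> (len(lo)=5, len(hi)=4, max(lo)=36)

Answer: (1,0,34) (1,1,34) (2,1,34) (2,2,34) (3,2,34) (3,3,34) (4,3,36) (4,4,36) (5,4,36)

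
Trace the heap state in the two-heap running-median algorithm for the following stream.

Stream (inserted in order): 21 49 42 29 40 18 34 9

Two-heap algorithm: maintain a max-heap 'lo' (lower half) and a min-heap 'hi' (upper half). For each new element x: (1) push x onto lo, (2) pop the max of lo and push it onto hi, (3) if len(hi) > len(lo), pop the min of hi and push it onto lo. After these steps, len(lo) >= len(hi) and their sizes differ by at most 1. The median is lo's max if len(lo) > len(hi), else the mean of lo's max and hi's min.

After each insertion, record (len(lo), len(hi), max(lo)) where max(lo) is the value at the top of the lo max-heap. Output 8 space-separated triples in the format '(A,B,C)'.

Answer: (1,0,21) (1,1,21) (2,1,42) (2,2,29) (3,2,40) (3,3,29) (4,3,34) (4,4,29)

Derivation:
Step 1: insert 21 -> lo=[21] hi=[] -> (len(lo)=1, len(hi)=0, max(lo)=21)
Step 2: insert 49 -> lo=[21] hi=[49] -> (len(lo)=1, len(hi)=1, max(lo)=21)
Step 3: insert 42 -> lo=[21, 42] hi=[49] -> (len(lo)=2, len(hi)=1, max(lo)=42)
Step 4: insert 29 -> lo=[21, 29] hi=[42, 49] -> (len(lo)=2, len(hi)=2, max(lo)=29)
Step 5: insert 40 -> lo=[21, 29, 40] hi=[42, 49] -> (len(lo)=3, len(hi)=2, max(lo)=40)
Step 6: insert 18 -> lo=[18, 21, 29] hi=[40, 42, 49] -> (len(lo)=3, len(hi)=3, max(lo)=29)
Step 7: insert 34 -> lo=[18, 21, 29, 34] hi=[40, 42, 49] -> (len(lo)=4, len(hi)=3, max(lo)=34)
Step 8: insert 9 -> lo=[9, 18, 21, 29] hi=[34, 40, 42, 49] -> (len(lo)=4, len(hi)=4, max(lo)=29)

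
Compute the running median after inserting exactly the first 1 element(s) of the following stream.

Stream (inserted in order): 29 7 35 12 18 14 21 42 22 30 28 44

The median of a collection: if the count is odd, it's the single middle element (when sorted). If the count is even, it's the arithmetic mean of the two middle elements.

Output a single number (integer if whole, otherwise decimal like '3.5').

Answer: 29

Derivation:
Step 1: insert 29 -> lo=[29] (size 1, max 29) hi=[] (size 0) -> median=29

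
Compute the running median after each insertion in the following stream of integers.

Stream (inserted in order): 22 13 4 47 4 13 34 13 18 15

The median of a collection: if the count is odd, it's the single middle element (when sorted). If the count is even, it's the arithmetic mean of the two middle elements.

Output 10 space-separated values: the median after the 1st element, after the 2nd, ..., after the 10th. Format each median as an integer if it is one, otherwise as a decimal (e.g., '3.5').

Answer: 22 17.5 13 17.5 13 13 13 13 13 14

Derivation:
Step 1: insert 22 -> lo=[22] (size 1, max 22) hi=[] (size 0) -> median=22
Step 2: insert 13 -> lo=[13] (size 1, max 13) hi=[22] (size 1, min 22) -> median=17.5
Step 3: insert 4 -> lo=[4, 13] (size 2, max 13) hi=[22] (size 1, min 22) -> median=13
Step 4: insert 47 -> lo=[4, 13] (size 2, max 13) hi=[22, 47] (size 2, min 22) -> median=17.5
Step 5: insert 4 -> lo=[4, 4, 13] (size 3, max 13) hi=[22, 47] (size 2, min 22) -> median=13
Step 6: insert 13 -> lo=[4, 4, 13] (size 3, max 13) hi=[13, 22, 47] (size 3, min 13) -> median=13
Step 7: insert 34 -> lo=[4, 4, 13, 13] (size 4, max 13) hi=[22, 34, 47] (size 3, min 22) -> median=13
Step 8: insert 13 -> lo=[4, 4, 13, 13] (size 4, max 13) hi=[13, 22, 34, 47] (size 4, min 13) -> median=13
Step 9: insert 18 -> lo=[4, 4, 13, 13, 13] (size 5, max 13) hi=[18, 22, 34, 47] (size 4, min 18) -> median=13
Step 10: insert 15 -> lo=[4, 4, 13, 13, 13] (size 5, max 13) hi=[15, 18, 22, 34, 47] (size 5, min 15) -> median=14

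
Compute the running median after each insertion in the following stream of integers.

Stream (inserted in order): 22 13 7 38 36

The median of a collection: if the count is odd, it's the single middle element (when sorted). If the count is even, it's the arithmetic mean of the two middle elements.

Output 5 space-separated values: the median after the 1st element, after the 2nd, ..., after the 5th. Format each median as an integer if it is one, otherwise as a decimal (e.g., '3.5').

Answer: 22 17.5 13 17.5 22

Derivation:
Step 1: insert 22 -> lo=[22] (size 1, max 22) hi=[] (size 0) -> median=22
Step 2: insert 13 -> lo=[13] (size 1, max 13) hi=[22] (size 1, min 22) -> median=17.5
Step 3: insert 7 -> lo=[7, 13] (size 2, max 13) hi=[22] (size 1, min 22) -> median=13
Step 4: insert 38 -> lo=[7, 13] (size 2, max 13) hi=[22, 38] (size 2, min 22) -> median=17.5
Step 5: insert 36 -> lo=[7, 13, 22] (size 3, max 22) hi=[36, 38] (size 2, min 36) -> median=22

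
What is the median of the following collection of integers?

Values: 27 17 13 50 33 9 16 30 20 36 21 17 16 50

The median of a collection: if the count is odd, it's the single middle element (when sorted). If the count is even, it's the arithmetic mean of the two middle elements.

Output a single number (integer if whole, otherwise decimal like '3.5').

Step 1: insert 27 -> lo=[27] (size 1, max 27) hi=[] (size 0) -> median=27
Step 2: insert 17 -> lo=[17] (size 1, max 17) hi=[27] (size 1, min 27) -> median=22
Step 3: insert 13 -> lo=[13, 17] (size 2, max 17) hi=[27] (size 1, min 27) -> median=17
Step 4: insert 50 -> lo=[13, 17] (size 2, max 17) hi=[27, 50] (size 2, min 27) -> median=22
Step 5: insert 33 -> lo=[13, 17, 27] (size 3, max 27) hi=[33, 50] (size 2, min 33) -> median=27
Step 6: insert 9 -> lo=[9, 13, 17] (size 3, max 17) hi=[27, 33, 50] (size 3, min 27) -> median=22
Step 7: insert 16 -> lo=[9, 13, 16, 17] (size 4, max 17) hi=[27, 33, 50] (size 3, min 27) -> median=17
Step 8: insert 30 -> lo=[9, 13, 16, 17] (size 4, max 17) hi=[27, 30, 33, 50] (size 4, min 27) -> median=22
Step 9: insert 20 -> lo=[9, 13, 16, 17, 20] (size 5, max 20) hi=[27, 30, 33, 50] (size 4, min 27) -> median=20
Step 10: insert 36 -> lo=[9, 13, 16, 17, 20] (size 5, max 20) hi=[27, 30, 33, 36, 50] (size 5, min 27) -> median=23.5
Step 11: insert 21 -> lo=[9, 13, 16, 17, 20, 21] (size 6, max 21) hi=[27, 30, 33, 36, 50] (size 5, min 27) -> median=21
Step 12: insert 17 -> lo=[9, 13, 16, 17, 17, 20] (size 6, max 20) hi=[21, 27, 30, 33, 36, 50] (size 6, min 21) -> median=20.5
Step 13: insert 16 -> lo=[9, 13, 16, 16, 17, 17, 20] (size 7, max 20) hi=[21, 27, 30, 33, 36, 50] (size 6, min 21) -> median=20
Step 14: insert 50 -> lo=[9, 13, 16, 16, 17, 17, 20] (size 7, max 20) hi=[21, 27, 30, 33, 36, 50, 50] (size 7, min 21) -> median=20.5

Answer: 20.5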